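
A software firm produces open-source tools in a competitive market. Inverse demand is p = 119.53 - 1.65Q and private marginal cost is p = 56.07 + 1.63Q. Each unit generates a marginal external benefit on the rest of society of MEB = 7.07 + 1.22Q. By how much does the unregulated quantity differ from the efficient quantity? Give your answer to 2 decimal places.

Market equilibrium (private): 56.07 + 1.63Q = 119.53 - 1.65Q → Q_m = 19.3476.
Social marginal cost = private MC − MEB = 49.00 + 0.41Q.
Set SMC = demand: 49.00 + 0.41Q = 119.53 - 1.65Q → Q* = 34.2379.
Gap = |19.3476 − 34.2379| = 14.8903.

14.89 units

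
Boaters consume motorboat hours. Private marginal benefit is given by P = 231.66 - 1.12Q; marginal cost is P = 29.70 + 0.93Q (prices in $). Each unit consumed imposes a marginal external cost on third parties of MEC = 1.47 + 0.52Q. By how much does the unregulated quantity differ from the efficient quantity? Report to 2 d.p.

Market equilibrium (private): 29.70 + 0.93Q = 231.66 - 1.12Q → Q_m = 98.5171.
Social marginal benefit = demand − MEC = 230.19 - 1.64Q.
Set SMB = MC: 230.19 - 1.64Q = 29.70 + 0.93Q → Q* = 78.0117.
Gap = |98.5171 − 78.0117| = 20.5054.

20.51 units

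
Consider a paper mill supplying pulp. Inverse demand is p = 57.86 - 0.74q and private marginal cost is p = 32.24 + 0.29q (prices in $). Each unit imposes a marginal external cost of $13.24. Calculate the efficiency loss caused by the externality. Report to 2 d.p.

Market equilibrium (private): 32.24 + 0.29q = 57.86 - 0.74q → q_m = 24.8738.
Social marginal cost = private MC + MEC = 45.48 + 0.29q.
Set SMC = demand: 45.48 + 0.29q = 57.86 - 0.74q → q* = 12.0194.
Height of the DWL triangle at q_m is SMC(q_m) − demand(q_m) = MEC(q_m) = 13.2400.
DWL = ½ × 12.8544 × 13.2400 = 85.0961.

DWL = $85.10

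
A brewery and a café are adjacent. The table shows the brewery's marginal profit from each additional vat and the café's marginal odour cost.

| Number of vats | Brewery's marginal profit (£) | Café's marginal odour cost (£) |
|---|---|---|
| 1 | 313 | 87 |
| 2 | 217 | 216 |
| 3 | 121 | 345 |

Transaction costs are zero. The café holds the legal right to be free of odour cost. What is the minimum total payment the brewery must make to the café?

£303

Efficient level: marginal profit ≥ marginal odour cost through level 2, so k* = 2.
With the café holding the right, the brewery must at least compensate total damage at k*: 87 + 216 = 303.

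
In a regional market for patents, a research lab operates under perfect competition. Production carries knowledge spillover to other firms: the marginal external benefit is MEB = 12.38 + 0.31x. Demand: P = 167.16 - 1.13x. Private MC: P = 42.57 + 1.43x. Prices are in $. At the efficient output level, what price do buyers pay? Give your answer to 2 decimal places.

Social marginal cost = private MC − MEB = 30.19 + 1.12x.
Set SMC = demand: 30.19 + 1.12x = 167.16 - 1.13x → x* = 60.8756.
Consumer price on the demand curve at x*: 167.16 − 1.13×60.8756 = 98.3706.

P = $98.37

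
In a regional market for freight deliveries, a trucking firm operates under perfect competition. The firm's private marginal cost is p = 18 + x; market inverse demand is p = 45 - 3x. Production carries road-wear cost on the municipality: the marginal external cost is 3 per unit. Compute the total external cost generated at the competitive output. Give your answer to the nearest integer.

Market equilibrium (private): 18 + x = 45 - 3x → x_m = 6.7500.
Total external cost = MEC × x_m = 3 × 6.7500 = 20.2500.

20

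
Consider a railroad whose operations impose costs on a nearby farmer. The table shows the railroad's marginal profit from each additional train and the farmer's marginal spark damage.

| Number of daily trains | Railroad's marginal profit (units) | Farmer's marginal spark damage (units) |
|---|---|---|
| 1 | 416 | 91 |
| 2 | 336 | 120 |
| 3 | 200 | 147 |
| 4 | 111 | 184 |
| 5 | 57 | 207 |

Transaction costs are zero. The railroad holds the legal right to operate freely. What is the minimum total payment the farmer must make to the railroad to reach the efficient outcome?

168

Left alone the railroad would choose level 5 (marginal profit stays positive).
Efficient level: k* = 3 (marginal profit ≥ marginal spark damage through 3).
The farmer must at least cover the railroad's forgone profit from cutting 5→3: 111 + 57 = 168.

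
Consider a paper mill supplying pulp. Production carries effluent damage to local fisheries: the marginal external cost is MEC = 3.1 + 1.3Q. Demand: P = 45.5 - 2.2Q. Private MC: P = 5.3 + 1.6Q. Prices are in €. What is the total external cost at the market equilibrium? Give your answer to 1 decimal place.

€105.5

Market equilibrium (private): 5.3 + 1.6Q = 45.5 - 2.2Q → Q_m = 10.5789.
Total external cost = ∫₀^{Q_m} (3.1 + 1.3Q) dQ = 3.1×10.5789 + ½×1.3×10.5789² = 105.5381.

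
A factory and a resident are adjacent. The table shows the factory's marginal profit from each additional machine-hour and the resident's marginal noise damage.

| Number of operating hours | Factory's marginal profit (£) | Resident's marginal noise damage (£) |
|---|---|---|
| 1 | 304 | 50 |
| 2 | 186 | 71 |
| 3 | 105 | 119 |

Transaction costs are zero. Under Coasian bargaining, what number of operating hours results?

Bargaining reaches the level where marginal profit last exceeds marginal noise damage.
That holds through level 2 (186 ≥ 71) but not at 3 (105 < 119).

2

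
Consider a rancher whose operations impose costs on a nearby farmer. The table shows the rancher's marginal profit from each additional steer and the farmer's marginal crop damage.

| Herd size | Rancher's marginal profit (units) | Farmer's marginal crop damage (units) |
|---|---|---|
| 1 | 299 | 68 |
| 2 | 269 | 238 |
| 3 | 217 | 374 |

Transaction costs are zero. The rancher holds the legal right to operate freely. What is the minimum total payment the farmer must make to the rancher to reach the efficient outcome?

217

Left alone the rancher would choose level 3 (marginal profit stays positive).
Efficient level: k* = 2 (marginal profit ≥ marginal crop damage through 2).
The farmer must at least cover the rancher's forgone profit from cutting 3→2: 217 = 217.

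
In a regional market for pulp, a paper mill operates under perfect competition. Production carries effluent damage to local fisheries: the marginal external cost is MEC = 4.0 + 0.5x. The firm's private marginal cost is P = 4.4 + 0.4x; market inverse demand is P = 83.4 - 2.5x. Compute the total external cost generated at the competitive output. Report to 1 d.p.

294.5

Market equilibrium (private): 4.4 + 0.4x = 83.4 - 2.5x → x_m = 27.2414.
Total external cost = ∫₀^{x_m} (4.0 + 0.5x) dx = 4.0×27.2414 + ½×0.5×27.2414² = 294.4891.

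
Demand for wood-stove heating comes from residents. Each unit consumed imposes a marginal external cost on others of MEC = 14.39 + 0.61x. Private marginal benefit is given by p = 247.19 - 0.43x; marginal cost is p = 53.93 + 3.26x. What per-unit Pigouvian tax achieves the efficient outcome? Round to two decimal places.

Social marginal benefit = demand − MEC = 232.80 - 1.04x.
Set SMB = MC: 232.80 - 1.04x = 53.93 + 3.26x → x* = 41.5977.
The Pigouvian tax equals MEC at x*: 14.39 + 0.61×41.5977 = 39.7646.

tax = 39.76 per unit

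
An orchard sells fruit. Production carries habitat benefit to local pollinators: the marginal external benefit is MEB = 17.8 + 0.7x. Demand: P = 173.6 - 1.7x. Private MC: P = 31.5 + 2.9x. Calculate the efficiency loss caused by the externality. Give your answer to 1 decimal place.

DWL = 199.3

Market equilibrium (private): 31.5 + 2.9x = 173.6 - 1.7x → x_m = 30.8913.
Social marginal cost = private MC − MEB = 13.7 + 2.2x.
Set SMC = demand: 13.7 + 2.2x = 173.6 - 1.7x → x* = 41.0000.
Height of the DWL triangle at x_m is demand(x_m) − SMC(x_m) = MEB(x_m) = 39.4239.
DWL = ½ × 10.1087 × 39.4239 = 199.2622.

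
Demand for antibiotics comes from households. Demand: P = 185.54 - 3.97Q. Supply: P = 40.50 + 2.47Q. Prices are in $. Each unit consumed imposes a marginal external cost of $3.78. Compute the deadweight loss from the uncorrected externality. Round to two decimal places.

Market equilibrium (private): 40.50 + 2.47Q = 185.54 - 3.97Q → Q_m = 22.5217.
Social marginal benefit = demand − MEC = 181.76 - 3.97Q.
Set SMB = MC: 181.76 - 3.97Q = 40.50 + 2.47Q → Q* = 21.9348.
Height of the DWL triangle at Q_m is MC(Q_m) − SMB(Q_m) = MEC(Q_m) = 3.7800.
DWL = ½ × 0.5869 × 3.7800 = 1.1092.

DWL = $1.11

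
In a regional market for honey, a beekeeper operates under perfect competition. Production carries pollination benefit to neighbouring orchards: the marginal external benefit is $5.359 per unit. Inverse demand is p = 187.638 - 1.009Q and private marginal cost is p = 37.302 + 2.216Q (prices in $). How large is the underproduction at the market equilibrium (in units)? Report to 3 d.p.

1.662 units

Market equilibrium (private): 37.302 + 2.216Q = 187.638 - 1.009Q → Q_m = 46.6158.
Social marginal cost = private MC − MEB = 31.943 + 2.216Q.
Set SMC = demand: 31.943 + 2.216Q = 187.638 - 1.009Q → Q* = 48.2775.
Gap = |46.6158 − 48.2775| = 1.6617.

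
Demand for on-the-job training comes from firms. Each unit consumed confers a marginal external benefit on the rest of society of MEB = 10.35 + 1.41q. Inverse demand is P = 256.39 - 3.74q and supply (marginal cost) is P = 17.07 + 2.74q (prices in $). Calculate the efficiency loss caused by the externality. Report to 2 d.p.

DWL = $384.30

Market equilibrium (private): 17.07 + 2.74q = 256.39 - 3.74q → q_m = 36.9321.
Social marginal benefit = demand + MEB = 266.74 - 2.33q.
Set SMB = MC: 266.74 - 2.33q = 17.07 + 2.74q → q* = 49.2446.
The loss is the area between SMB and MC from q* to q_m; with linear curves that's a triangle of height MEB(q_m).
DWL = ½ × 12.3125 × 62.4243 = 384.2996.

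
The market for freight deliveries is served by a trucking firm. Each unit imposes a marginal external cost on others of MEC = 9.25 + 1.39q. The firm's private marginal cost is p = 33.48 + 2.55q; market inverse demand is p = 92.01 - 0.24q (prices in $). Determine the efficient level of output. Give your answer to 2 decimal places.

q* = 11.79

Social marginal cost = private MC + MEC = 42.73 + 3.94q.
Set SMC = demand: 42.73 + 3.94q = 92.01 - 0.24q → q* = 11.7895.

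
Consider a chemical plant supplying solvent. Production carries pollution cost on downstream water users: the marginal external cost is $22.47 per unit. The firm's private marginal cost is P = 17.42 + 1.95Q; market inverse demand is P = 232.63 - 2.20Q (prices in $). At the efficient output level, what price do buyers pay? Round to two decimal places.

Social marginal cost = private MC + MEC = 39.89 + 1.95Q.
Set SMC = demand: 39.89 + 1.95Q = 232.63 - 2.20Q → Q* = 46.4434.
Consumer price on the demand curve at Q*: 232.63 − 2.20×46.4434 = 130.4545.

P = $130.45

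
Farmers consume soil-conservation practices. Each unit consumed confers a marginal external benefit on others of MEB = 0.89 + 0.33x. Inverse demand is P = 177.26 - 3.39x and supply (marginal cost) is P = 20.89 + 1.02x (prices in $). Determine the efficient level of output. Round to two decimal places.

x* = 38.54

Social marginal benefit = demand + MEB = 178.15 - 3.06x.
Set SMB = MC: 178.15 - 3.06x = 20.89 + 1.02x → x* = 38.5441.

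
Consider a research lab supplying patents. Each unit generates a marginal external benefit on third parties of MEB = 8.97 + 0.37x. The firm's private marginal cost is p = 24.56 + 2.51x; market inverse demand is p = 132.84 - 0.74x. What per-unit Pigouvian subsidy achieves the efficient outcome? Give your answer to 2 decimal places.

Social marginal cost = private MC − MEB = 15.59 + 2.14x.
Set SMC = demand: 15.59 + 2.14x = 132.84 - 0.74x → x* = 40.7118.
The Pigouvian subsidy equals MEB at x*: 8.97 + 0.37×40.7118 = 24.0334.

subsidy = 24.03 per unit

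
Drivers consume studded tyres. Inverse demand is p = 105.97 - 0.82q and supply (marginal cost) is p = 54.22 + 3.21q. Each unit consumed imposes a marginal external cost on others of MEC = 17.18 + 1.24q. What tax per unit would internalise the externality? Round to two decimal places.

Social marginal benefit = demand − MEC = 88.79 - 2.06q.
Set SMB = MC: 88.79 - 2.06q = 54.22 + 3.21q → q* = 6.5598.
The Pigouvian tax equals MEC at q*: 17.18 + 1.24×6.5598 = 25.3142.

tax = 25.31 per unit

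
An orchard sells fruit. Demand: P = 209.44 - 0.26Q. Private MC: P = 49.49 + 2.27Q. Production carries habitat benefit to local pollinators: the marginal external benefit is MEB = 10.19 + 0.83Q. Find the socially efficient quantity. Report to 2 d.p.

Social marginal cost = private MC − MEB = 39.30 + 1.44Q.
Set SMC = demand: 39.30 + 1.44Q = 209.44 - 0.26Q → Q* = 100.0824.

Q* = 100.08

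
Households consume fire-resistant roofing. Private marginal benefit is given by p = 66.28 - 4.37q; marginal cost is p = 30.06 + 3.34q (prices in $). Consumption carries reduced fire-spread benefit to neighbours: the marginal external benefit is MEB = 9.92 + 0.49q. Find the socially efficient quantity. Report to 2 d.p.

q* = 6.39

Social marginal benefit = demand + MEB = 76.20 - 3.88q.
Set SMB = MC: 76.20 - 3.88q = 30.06 + 3.34q → q* = 6.3906.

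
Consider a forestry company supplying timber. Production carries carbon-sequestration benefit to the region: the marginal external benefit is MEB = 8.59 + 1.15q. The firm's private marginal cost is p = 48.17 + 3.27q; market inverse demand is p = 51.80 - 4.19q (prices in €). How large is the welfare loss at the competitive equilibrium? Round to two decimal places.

DWL = €6.63

Market equilibrium (private): 48.17 + 3.27q = 51.80 - 4.19q → q_m = 0.4866.
Social marginal cost = private MC − MEB = 39.58 + 2.12q.
Set SMC = demand: 39.58 + 2.12q = 51.80 - 4.19q → q* = 1.9366.
Between q* and q_m the wedge demand − SMC runs linearly from 0 to MEB(q_m), so the loss is a triangle.
DWL = ½ × 1.4500 × 9.1496 = 6.6335.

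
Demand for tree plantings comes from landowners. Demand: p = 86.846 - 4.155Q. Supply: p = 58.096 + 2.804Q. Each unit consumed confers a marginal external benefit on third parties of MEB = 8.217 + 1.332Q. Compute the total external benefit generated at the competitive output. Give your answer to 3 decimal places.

45.314

Market equilibrium (private): 58.096 + 2.804Q = 86.846 - 4.155Q → Q_m = 4.1313.
Total external benefit = ∫₀^{Q_m} (8.217 + 1.332Q) dQ = 8.217×4.1313 + ½×1.332×4.1313² = 45.3139.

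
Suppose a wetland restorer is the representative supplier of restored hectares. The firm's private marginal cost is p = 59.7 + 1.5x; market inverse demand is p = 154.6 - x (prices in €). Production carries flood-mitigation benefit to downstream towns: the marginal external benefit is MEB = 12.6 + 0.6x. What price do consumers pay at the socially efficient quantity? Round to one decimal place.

P = €98.0

Social marginal cost = private MC − MEB = 47.1 + 0.9x.
Set SMC = demand: 47.1 + 0.9x = 154.6 - x → x* = 56.5789.
Consumer price on the demand curve at x*: 154.6 − 1.0×56.5789 = 98.0211.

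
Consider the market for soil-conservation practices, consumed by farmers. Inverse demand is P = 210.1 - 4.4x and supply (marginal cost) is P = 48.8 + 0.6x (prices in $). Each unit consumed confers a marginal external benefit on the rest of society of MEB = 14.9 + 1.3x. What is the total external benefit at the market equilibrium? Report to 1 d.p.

Market equilibrium (private): 48.8 + 0.6x = 210.1 - 4.4x → x_m = 32.2600.
Total external benefit = ∫₀^{x_m} (14.9 + 1.3x) dx = 14.9×32.2600 + ½×1.3×32.2600² = 1157.1339.

$1157.1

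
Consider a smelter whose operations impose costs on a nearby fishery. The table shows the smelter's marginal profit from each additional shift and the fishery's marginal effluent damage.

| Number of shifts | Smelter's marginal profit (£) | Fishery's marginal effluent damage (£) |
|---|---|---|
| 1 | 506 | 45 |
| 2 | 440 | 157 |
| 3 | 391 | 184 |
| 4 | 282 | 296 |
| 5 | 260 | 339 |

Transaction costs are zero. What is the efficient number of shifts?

3

Bargaining reaches the level where marginal profit last exceeds marginal effluent damage.
That holds through level 3 (391 ≥ 184) but not at 4 (282 < 296).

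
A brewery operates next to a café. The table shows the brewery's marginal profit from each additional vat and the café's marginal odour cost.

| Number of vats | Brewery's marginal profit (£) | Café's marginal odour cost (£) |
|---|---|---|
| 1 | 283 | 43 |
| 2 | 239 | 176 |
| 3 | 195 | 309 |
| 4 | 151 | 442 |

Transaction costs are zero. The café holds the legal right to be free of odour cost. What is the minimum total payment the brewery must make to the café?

£219

Efficient level: marginal profit ≥ marginal odour cost through level 2, so k* = 2.
With the café holding the right, the brewery must at least compensate total damage at k*: 43 + 176 = 219.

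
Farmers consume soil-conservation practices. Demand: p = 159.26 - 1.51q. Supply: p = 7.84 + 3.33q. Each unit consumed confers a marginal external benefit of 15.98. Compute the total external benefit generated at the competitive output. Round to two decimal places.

Market equilibrium (private): 7.84 + 3.33q = 159.26 - 1.51q → q_m = 31.2851.
Total external benefit = MEB × q_m = 15.98 × 31.2851 = 499.9359.

499.94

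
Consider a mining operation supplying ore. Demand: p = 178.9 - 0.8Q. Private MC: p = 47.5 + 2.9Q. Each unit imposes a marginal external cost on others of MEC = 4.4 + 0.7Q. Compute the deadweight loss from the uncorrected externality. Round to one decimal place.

Market equilibrium (private): 47.5 + 2.9Q = 178.9 - 0.8Q → Q_m = 35.5135.
Social marginal cost = private MC + MEC = 51.9 + 3.6Q.
Set SMC = demand: 51.9 + 3.6Q = 178.9 - 0.8Q → Q* = 28.8636.
The welfare-loss triangle has base |Q_m − Q*| and height MEC(Q_m) (the vertical gap between SMC and demand is zero at Q* and MEC at Q_m).
DWL = ½ × 6.6499 × 29.2595 = 97.2864.

DWL = 97.3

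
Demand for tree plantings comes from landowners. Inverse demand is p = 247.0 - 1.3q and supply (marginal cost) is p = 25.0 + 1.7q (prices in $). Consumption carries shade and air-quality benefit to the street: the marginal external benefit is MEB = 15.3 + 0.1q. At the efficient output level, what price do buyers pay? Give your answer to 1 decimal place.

P = $140.6

Social marginal benefit = demand + MEB = 262.3 - 1.2q.
Set SMB = MC: 262.3 - 1.2q = 25.0 + 1.7q → q* = 81.8276.
Consumer price on the demand curve at q*: 247.0 − 1.3×81.8276 = 140.6241.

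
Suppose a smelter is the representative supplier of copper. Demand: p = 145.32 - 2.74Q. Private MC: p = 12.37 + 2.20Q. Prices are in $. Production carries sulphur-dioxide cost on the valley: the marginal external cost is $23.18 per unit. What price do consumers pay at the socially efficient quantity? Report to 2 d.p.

P = $84.44

Social marginal cost = private MC + MEC = 35.55 + 2.20Q.
Set SMC = demand: 35.55 + 2.20Q = 145.32 - 2.74Q → Q* = 22.2206.
Consumer price on the demand curve at Q*: 145.32 − 2.74×22.2206 = 84.4356.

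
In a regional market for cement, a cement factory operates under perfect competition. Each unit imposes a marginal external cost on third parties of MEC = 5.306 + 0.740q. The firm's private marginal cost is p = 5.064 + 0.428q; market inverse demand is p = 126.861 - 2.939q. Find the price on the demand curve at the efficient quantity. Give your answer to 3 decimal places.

P = 43.499

Social marginal cost = private MC + MEC = 10.370 + 1.168q.
Set SMC = demand: 10.370 + 1.168q = 126.861 - 2.939q → q* = 28.3640.
Consumer price on the demand curve at q*: 126.861 − 2.939×28.3640 = 43.4992.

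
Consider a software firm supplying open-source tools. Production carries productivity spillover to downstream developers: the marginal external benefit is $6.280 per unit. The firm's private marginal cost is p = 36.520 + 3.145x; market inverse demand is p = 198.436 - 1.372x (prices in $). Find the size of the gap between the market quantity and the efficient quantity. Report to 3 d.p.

Market equilibrium (private): 36.520 + 3.145x = 198.436 - 1.372x → x_m = 35.8459.
Social marginal cost = private MC − MEB = 30.240 + 3.145x.
Set SMC = demand: 30.240 + 3.145x = 198.436 - 1.372x → x* = 37.2362.
Gap = |35.8459 − 37.2362| = 1.3903.

1.390 units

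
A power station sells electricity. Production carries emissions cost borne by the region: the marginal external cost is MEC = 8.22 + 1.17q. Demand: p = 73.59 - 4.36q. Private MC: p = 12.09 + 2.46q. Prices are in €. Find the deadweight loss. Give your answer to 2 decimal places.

DWL = €22.05

Market equilibrium (private): 12.09 + 2.46q = 73.59 - 4.36q → q_m = 9.0176.
Social marginal cost = private MC + MEC = 20.31 + 3.63q.
Set SMC = demand: 20.31 + 3.63q = 73.59 - 4.36q → q* = 6.6683.
The loss is the area between SMC and demand from q* to q_m; with linear curves that's a triangle of height MEC(q_m).
DWL = ½ × 2.3493 × 18.7706 = 22.0489.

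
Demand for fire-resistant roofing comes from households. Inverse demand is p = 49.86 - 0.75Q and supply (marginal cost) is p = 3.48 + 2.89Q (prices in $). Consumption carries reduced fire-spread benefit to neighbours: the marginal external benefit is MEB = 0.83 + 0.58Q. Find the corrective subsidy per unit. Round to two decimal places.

subsidy = $9.78 per unit

Social marginal benefit = demand + MEB = 50.69 - 0.17Q.
Set SMB = MC: 50.69 - 0.17Q = 3.48 + 2.89Q → Q* = 15.4281.
The Pigouvian subsidy equals MEB at Q*: 0.83 + 0.58×15.4281 = 9.7783.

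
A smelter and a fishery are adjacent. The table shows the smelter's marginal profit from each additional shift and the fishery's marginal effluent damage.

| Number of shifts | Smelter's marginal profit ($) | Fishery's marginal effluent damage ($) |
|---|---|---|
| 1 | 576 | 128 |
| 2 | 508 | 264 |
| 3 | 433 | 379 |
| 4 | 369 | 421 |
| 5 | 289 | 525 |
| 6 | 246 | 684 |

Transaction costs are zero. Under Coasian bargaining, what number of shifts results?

3

Bargaining reaches the level where marginal profit last exceeds marginal effluent damage.
That holds through level 3 (433 ≥ 379) but not at 4 (369 < 421).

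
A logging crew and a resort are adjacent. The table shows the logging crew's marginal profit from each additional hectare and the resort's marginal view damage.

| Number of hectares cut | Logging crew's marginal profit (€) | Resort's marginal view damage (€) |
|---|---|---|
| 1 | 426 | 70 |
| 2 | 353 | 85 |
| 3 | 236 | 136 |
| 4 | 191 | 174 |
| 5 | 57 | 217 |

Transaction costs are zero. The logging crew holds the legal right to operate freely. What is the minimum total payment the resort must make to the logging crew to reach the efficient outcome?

Left alone the logging crew would choose level 5 (marginal profit stays positive).
Efficient level: k* = 4 (marginal profit ≥ marginal view damage through 4).
The resort must at least cover the logging crew's forgone profit from cutting 5→4: 57 = 57.

€57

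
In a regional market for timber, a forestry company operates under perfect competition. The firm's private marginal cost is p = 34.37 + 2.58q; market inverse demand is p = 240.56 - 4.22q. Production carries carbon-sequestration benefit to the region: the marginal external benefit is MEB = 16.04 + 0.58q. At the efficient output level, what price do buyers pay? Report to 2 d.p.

P = 89.79

Social marginal cost = private MC − MEB = 18.33 + 2.00q.
Set SMC = demand: 18.33 + 2.00q = 240.56 - 4.22q → q* = 35.7283.
Consumer price on the demand curve at q*: 240.56 − 4.22×35.7283 = 89.7866.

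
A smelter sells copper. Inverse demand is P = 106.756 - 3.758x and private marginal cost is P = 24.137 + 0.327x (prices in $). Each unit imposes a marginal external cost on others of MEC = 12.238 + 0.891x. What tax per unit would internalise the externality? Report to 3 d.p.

tax = $24.840 per unit

Social marginal cost = private MC + MEC = 36.375 + 1.218x.
Set SMC = demand: 36.375 + 1.218x = 106.756 - 3.758x → x* = 14.1441.
The Pigouvian tax equals MEC at x*: 12.238 + 0.891×14.1441 = 24.8404.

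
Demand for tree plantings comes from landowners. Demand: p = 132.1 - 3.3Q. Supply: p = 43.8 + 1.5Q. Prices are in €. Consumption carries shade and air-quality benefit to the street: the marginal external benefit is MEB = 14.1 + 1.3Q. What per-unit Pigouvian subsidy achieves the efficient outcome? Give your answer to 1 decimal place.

Social marginal benefit = demand + MEB = 146.2 - 2.0Q.
Set SMB = MC: 146.2 - 2.0Q = 43.8 + 1.5Q → Q* = 29.2571.
The Pigouvian subsidy equals MEB at Q*: 14.1 + 1.3×29.2571 = 52.1342.

subsidy = €52.1 per unit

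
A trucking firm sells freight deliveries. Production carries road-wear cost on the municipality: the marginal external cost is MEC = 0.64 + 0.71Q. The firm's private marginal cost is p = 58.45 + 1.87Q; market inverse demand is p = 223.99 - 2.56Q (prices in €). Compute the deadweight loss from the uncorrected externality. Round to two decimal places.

Market equilibrium (private): 58.45 + 1.87Q = 223.99 - 2.56Q → Q_m = 37.3679.
Social marginal cost = private MC + MEC = 59.09 + 2.58Q.
Set SMC = demand: 59.09 + 2.58Q = 223.99 - 2.56Q → Q* = 32.0817.
Height of the DWL triangle at Q_m is SMC(Q_m) − demand(Q_m) = MEC(Q_m) = 27.1712.
DWL = ½ × 5.2862 × 27.1712 = 71.8162.

DWL = €71.82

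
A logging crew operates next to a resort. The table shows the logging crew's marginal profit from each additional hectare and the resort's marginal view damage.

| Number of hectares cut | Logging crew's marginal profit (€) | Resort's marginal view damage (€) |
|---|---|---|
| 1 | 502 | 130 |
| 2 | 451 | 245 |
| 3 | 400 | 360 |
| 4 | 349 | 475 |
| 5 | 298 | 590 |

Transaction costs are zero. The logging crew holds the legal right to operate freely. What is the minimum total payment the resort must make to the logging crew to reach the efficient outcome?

€647

Left alone the logging crew would choose level 5 (marginal profit stays positive).
Efficient level: k* = 3 (marginal profit ≥ marginal view damage through 3).
The resort must at least cover the logging crew's forgone profit from cutting 5→3: 349 + 298 = 647.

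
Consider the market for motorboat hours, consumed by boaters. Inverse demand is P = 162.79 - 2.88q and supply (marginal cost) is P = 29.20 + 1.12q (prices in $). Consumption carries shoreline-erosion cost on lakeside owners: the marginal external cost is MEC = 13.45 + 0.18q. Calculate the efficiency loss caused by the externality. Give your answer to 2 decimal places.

DWL = $45.31

Market equilibrium (private): 29.20 + 1.12q = 162.79 - 2.88q → q_m = 33.3975.
Social marginal benefit = demand − MEC = 149.34 - 3.06q.
Set SMB = MC: 149.34 - 3.06q = 29.20 + 1.12q → q* = 28.7416.
The loss is the area between SMB and MC from q* to q_m; with linear curves that's a triangle of height MEC(q_m).
DWL = ½ × 4.6559 × 19.4616 = 45.3056.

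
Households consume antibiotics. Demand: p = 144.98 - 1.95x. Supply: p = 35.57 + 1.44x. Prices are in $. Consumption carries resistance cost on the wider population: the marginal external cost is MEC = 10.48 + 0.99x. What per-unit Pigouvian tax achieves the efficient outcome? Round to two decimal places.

tax = $32.84 per unit

Social marginal benefit = demand − MEC = 134.50 - 2.94x.
Set SMB = MC: 134.50 - 2.94x = 35.57 + 1.44x → x* = 22.5868.
The Pigouvian tax equals MEC at x*: 10.48 + 0.99×22.5868 = 32.8409.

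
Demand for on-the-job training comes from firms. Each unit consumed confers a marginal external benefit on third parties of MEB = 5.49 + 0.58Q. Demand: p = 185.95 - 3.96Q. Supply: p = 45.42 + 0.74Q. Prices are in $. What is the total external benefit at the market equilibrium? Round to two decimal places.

Market equilibrium (private): 45.42 + 0.74Q = 185.95 - 3.96Q → Q_m = 29.9000.
Total external benefit = ∫₀^{Q_m} (5.49 + 0.58Q) dQ = 5.49×29.9000 + ½×0.58×29.9000² = 423.4139.

$423.41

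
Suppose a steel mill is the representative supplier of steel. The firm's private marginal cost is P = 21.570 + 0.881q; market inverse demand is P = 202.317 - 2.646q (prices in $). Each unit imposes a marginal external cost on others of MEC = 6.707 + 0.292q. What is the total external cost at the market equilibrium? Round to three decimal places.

Market equilibrium (private): 21.570 + 0.881q = 202.317 - 2.646q → q_m = 51.2467.
Total external cost = ∫₀^{q_m} (6.707 + 0.292q) dq = 6.707×51.2467 + ½×0.292×51.2467² = 727.1404.

$727.140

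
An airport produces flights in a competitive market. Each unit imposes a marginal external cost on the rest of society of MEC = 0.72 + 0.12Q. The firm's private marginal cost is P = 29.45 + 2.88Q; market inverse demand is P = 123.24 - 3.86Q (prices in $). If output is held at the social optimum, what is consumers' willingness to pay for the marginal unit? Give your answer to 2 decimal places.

P = $70.87

Social marginal cost = private MC + MEC = 30.17 + 3.00Q.
Set SMC = demand: 30.17 + 3.00Q = 123.24 - 3.86Q → Q* = 13.5671.
Consumer price on the demand curve at Q*: 123.24 − 3.86×13.5671 = 70.8710.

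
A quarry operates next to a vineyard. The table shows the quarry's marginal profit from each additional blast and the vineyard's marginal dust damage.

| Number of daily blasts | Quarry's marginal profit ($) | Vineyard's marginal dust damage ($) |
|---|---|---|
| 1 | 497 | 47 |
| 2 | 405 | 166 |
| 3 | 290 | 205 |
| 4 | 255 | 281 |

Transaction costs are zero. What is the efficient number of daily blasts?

Bargaining reaches the level where marginal profit last exceeds marginal dust damage.
That holds through level 3 (290 ≥ 205) but not at 4 (255 < 281).

3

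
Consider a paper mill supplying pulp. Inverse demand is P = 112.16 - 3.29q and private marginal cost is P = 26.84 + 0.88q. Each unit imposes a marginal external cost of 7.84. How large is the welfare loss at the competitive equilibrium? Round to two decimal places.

DWL = 7.37

Market equilibrium (private): 26.84 + 0.88q = 112.16 - 3.29q → q_m = 20.4604.
Social marginal cost = private MC + MEC = 34.68 + 0.88q.
Set SMC = demand: 34.68 + 0.88q = 112.16 - 3.29q → q* = 18.5803.
The loss is the area between SMC and demand from q* to q_m; with linear curves that's a triangle of height MEC(q_m).
DWL = ½ × 1.8801 × 7.8400 = 7.3700.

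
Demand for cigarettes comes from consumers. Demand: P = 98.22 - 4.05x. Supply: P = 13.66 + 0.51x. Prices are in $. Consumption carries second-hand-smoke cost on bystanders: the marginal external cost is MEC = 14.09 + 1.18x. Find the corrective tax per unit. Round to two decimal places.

tax = $28.58 per unit

Social marginal benefit = demand − MEC = 84.13 - 5.23x.
Set SMB = MC: 84.13 - 5.23x = 13.66 + 0.51x → x* = 12.2770.
The Pigouvian tax equals MEC at x*: 14.09 + 1.18×12.2770 = 28.5769.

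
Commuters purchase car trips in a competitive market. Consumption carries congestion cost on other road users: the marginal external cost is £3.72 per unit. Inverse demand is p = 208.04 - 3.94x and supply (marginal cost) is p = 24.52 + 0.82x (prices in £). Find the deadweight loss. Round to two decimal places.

DWL = £1.45

Market equilibrium (private): 24.52 + 0.82x = 208.04 - 3.94x → x_m = 38.5546.
Social marginal benefit = demand − MEC = 204.32 - 3.94x.
Set SMB = MC: 204.32 - 3.94x = 24.52 + 0.82x → x* = 37.7731.
The welfare-loss triangle has base |x_m − x*| and height MEC(x_m) (the vertical gap between SMB and MC is zero at x* and MEC at x_m).
DWL = ½ × 0.7815 × 3.7200 = 1.4536.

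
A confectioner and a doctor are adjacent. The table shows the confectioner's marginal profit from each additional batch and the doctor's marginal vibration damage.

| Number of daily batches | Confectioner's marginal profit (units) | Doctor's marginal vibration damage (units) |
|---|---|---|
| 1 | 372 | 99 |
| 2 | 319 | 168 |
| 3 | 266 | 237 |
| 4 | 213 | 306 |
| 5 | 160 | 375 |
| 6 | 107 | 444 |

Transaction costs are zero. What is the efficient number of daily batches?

3

Bargaining reaches the level where marginal profit last exceeds marginal vibration damage.
That holds through level 3 (266 ≥ 237) but not at 4 (213 < 306).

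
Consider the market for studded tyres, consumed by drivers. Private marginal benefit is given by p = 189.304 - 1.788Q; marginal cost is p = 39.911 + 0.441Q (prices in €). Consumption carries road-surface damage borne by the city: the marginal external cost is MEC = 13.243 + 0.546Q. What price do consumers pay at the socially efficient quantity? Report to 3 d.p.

P = €101.579

Social marginal benefit = demand − MEC = 176.061 - 2.334Q.
Set SMB = MC: 176.061 - 2.334Q = 39.911 + 0.441Q → Q* = 49.0631.
Consumer price on the demand curve at Q*: 189.304 − 1.788×49.0631 = 101.5792.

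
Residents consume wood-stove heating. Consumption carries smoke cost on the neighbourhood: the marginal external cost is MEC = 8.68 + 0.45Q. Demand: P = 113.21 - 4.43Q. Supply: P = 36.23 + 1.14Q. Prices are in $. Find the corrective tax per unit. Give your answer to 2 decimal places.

tax = $13.79 per unit

Social marginal benefit = demand − MEC = 104.53 - 4.88Q.
Set SMB = MC: 104.53 - 4.88Q = 36.23 + 1.14Q → Q* = 11.3455.
The Pigouvian tax equals MEC at Q*: 8.68 + 0.45×11.3455 = 13.7855.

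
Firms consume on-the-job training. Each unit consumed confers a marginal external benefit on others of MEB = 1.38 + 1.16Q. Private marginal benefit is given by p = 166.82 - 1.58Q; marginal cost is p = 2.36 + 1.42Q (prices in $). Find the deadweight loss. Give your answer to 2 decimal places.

Market equilibrium (private): 2.36 + 1.42Q = 166.82 - 1.58Q → Q_m = 54.8200.
Social marginal benefit = demand + MEB = 168.20 - 0.42Q.
Set SMB = MC: 168.20 - 0.42Q = 2.36 + 1.42Q → Q* = 90.1304.
Between Q* and Q_m the wedge SMB − MC runs linearly from 0 to MEB(Q_m), so the loss is a triangle.
DWL = ½ × 35.3104 × 64.9712 = 1147.0795.

DWL = $1147.08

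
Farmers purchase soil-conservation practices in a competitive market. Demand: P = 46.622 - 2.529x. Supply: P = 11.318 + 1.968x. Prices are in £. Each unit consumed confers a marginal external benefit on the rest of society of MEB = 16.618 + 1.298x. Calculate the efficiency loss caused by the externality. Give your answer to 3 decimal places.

Market equilibrium (private): 11.318 + 1.968x = 46.622 - 2.529x → x_m = 7.8506.
Social marginal benefit = demand + MEB = 63.240 - 1.231x.
Set SMB = MC: 63.240 - 1.231x = 11.318 + 1.968x → x* = 16.2307.
Height of the DWL triangle at x_m is SMB(x_m) − MC(x_m) = MEB(x_m) = 26.8080.
DWL = ½ × 8.3801 × 26.8080 = 112.3269.

DWL = £112.327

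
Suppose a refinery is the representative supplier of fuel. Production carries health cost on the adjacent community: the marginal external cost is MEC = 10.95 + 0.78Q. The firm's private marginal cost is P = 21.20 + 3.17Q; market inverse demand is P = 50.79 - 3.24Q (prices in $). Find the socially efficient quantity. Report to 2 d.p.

Q* = 2.59

Social marginal cost = private MC + MEC = 32.15 + 3.95Q.
Set SMC = demand: 32.15 + 3.95Q = 50.79 - 3.24Q → Q* = 2.5925.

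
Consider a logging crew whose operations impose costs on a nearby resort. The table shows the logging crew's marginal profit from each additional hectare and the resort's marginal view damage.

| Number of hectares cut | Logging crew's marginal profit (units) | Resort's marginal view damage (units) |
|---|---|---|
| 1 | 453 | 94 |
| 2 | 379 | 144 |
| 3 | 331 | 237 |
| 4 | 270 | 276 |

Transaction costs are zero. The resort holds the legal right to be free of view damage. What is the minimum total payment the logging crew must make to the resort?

Efficient level: marginal profit ≥ marginal view damage through level 3, so k* = 3.
With the resort holding the right, the logging crew must at least compensate total damage at k*: 94 + 144 + 237 = 475.

475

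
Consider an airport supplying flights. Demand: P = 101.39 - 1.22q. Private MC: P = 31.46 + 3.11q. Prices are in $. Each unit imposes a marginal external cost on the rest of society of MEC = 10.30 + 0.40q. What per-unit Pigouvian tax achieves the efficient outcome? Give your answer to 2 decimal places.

tax = $15.34 per unit

Social marginal cost = private MC + MEC = 41.76 + 3.51q.
Set SMC = demand: 41.76 + 3.51q = 101.39 - 1.22q → q* = 12.6068.
The Pigouvian tax equals MEC at q*: 10.30 + 0.40×12.6068 = 15.3427.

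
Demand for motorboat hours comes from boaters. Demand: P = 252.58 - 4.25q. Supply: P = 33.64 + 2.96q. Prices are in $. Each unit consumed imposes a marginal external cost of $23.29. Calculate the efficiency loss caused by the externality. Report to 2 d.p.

Market equilibrium (private): 33.64 + 2.96q = 252.58 - 4.25q → q_m = 30.3662.
Social marginal benefit = demand − MEC = 229.29 - 4.25q.
Set SMB = MC: 229.29 - 4.25q = 33.64 + 2.96q → q* = 27.1359.
The welfare-loss triangle has base |q_m − q*| and height MEC(q_m) (the vertical gap between SMB and MC is zero at q* and MEC at q_m).
DWL = ½ × 3.2303 × 23.2900 = 37.6168.

DWL = $37.62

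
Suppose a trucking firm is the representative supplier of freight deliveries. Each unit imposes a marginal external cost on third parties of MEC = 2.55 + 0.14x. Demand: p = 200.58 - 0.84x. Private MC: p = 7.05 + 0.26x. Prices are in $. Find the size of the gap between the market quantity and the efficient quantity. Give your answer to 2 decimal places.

21.92 units

Market equilibrium (private): 7.05 + 0.26x = 200.58 - 0.84x → x_m = 175.9364.
Social marginal cost = private MC + MEC = 9.60 + 0.40x.
Set SMC = demand: 9.60 + 0.40x = 200.58 - 0.84x → x* = 154.0161.
Gap = |175.9364 − 154.0161| = 21.9203.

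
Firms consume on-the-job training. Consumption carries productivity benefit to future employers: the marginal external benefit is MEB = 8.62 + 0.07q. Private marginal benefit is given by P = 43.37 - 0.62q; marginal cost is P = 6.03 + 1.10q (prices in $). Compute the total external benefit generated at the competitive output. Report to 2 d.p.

$203.63

Market equilibrium (private): 6.03 + 1.10q = 43.37 - 0.62q → q_m = 21.7093.
Total external benefit = ∫₀^{q_m} (8.62 + 0.07q) dq = 8.62×21.7093 + ½×0.07×21.7093² = 203.6294.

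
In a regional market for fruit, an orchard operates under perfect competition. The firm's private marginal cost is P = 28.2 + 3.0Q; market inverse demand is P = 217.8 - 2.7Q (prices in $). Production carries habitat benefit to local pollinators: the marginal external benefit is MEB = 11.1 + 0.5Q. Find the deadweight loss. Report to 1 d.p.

Market equilibrium (private): 28.2 + 3.0Q = 217.8 - 2.7Q → Q_m = 33.2632.
Social marginal cost = private MC − MEB = 17.1 + 2.5Q.
Set SMC = demand: 17.1 + 2.5Q = 217.8 - 2.7Q → Q* = 38.5962.
Between Q* and Q_m the wedge demand − SMC runs linearly from 0 to MEB(Q_m), so the loss is a triangle.
DWL = ½ × 5.3330 × 27.7316 = 73.9463.

DWL = $73.9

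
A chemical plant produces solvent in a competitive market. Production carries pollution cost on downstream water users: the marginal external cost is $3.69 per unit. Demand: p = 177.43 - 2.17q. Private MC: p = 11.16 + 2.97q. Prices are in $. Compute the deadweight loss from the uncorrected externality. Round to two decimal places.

DWL = $1.32

Market equilibrium (private): 11.16 + 2.97q = 177.43 - 2.17q → q_m = 32.3482.
Social marginal cost = private MC + MEC = 14.85 + 2.97q.
Set SMC = demand: 14.85 + 2.97q = 177.43 - 2.17q → q* = 31.6304.
Height of the DWL triangle at q_m is SMC(q_m) − demand(q_m) = MEC(q_m) = 3.6900.
DWL = ½ × 0.7178 × 3.6900 = 1.3243.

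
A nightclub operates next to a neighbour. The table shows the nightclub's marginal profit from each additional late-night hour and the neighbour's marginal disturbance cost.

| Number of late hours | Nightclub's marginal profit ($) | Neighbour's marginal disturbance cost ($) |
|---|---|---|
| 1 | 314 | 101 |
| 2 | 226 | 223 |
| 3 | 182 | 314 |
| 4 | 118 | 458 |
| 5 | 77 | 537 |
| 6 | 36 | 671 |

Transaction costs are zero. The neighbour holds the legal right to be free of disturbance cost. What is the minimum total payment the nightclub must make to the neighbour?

$324

Efficient level: marginal profit ≥ marginal disturbance cost through level 2, so k* = 2.
With the neighbour holding the right, the nightclub must at least compensate total damage at k*: 101 + 223 = 324.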